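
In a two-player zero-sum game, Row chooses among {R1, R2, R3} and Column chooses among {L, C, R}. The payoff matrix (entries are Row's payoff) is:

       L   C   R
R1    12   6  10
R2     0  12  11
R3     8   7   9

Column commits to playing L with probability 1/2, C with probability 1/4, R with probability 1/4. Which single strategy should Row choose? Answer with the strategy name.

Expected payoff of R1: (1/2)·12 + (1/4)·6 + (1/4)·10 = 10.
Expected payoff of R2: (1/2)·0 + (1/4)·12 + (1/4)·11 = 23/4.
Expected payoff of R3: (1/2)·8 + (1/4)·7 + (1/4)·9 = 8.
The largest is 10, so Row's best response is R1.

R1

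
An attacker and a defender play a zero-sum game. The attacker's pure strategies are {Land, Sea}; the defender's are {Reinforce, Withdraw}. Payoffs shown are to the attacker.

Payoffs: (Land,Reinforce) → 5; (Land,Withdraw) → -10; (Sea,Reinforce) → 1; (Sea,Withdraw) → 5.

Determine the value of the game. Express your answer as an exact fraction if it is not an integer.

Row minima: Land → -10, Sea → 1; maximin = 1.
Column maxima: Reinforce → 5, Withdraw → 5; minimax = 5.
1 ≠ 5, so there is no saddle point; optimal play is mixed.
Let the attacker play Land with probability p. Expected payoff against Reinforce: 5p + 1(1−p) = 4p + 1; against Withdraw: (-10)p + 5(1−p) = −15p + 5.
Setting these equal: 4p + 1 = −15p + 5 ⇒ 19p = 4 ⇒ p = 4/19, and the value is (4)·(4/19) + 1 = 35/19.
For the defender: with q = P(Reinforce), equating Land's and Sea's payoffs gives 15q − 10 = −4q + 5 ⇒ q = 15/19.

35/19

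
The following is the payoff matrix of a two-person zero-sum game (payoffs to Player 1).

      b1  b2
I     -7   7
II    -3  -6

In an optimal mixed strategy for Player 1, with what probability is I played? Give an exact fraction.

Row minima: I → -7, II → -6; maximin = -6.
Column maxima: b1 → -3, b2 → 7; minimax = -3.
-6 ≠ -3, so there is no saddle point; optimal play is mixed.
Let Player 1 play I with probability p. Expected payoff against b1: (-7)p + (-3)(1−p) = −4p − 3; against b2: 7p + (-6)(1−p) = 13p − 6.
Setting these equal: −4p − 3 = 13p − 6 ⇒ −17p = -3 ⇒ p = 3/17, and the value is (-4)·(3/17) − 3 = -63/17.
For Player 2: with q = P(b1), equating I's and II's payoffs gives −14q + 7 = 3q − 6 ⇒ q = 13/17.

3/17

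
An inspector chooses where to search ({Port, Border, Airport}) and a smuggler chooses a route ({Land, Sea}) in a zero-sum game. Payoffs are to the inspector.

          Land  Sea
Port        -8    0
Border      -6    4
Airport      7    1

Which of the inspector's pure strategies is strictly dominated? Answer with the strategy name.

Border gives a strictly higher payoff than Port against every column: -6 > -8, 4 > 0.
So Port is strictly dominated and the inspector never plays it.

Port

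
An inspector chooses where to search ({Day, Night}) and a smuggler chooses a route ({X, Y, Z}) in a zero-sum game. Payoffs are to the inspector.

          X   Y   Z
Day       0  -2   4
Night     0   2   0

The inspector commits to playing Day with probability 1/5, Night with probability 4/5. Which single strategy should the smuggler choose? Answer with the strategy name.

X

If the smuggler plays X, the inspector's expected payoff is (1/5)·0 + (4/5)·0 = 0.
If the smuggler plays Y, the inspector's expected payoff is (1/5)·(-2) + (4/5)·2 = 6/5.
If the smuggler plays Z, the inspector's expected payoff is (1/5)·4 + (4/5)·0 = 4/5.
The smuggler minimizes the inspector's payoff; the smallest is 0, so the best response is X.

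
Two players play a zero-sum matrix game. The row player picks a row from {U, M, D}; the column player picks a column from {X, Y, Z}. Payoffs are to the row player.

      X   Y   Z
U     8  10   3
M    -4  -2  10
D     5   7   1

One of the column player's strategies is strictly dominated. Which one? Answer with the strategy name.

X holds the row player's payoff strictly below Y in every row: 8 < 10, -4 < -2, 5 < 7.
So Y is strictly dominated for the column player.

Y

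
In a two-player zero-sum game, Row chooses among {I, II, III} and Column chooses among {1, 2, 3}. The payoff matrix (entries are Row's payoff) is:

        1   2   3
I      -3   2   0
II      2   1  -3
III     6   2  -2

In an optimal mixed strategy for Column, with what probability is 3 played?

Row minima: I → -3, II → -3, III → -2; maximin = -2.
Column maxima: 1 → 6, 2 → 2, 3 → 0; minimax = 0.
-2 ≠ 0, so there is no saddle point; optimal play is mixed.
II is strictly dominated by III, so Row never plays it.
2 is strictly dominated by 3 (it gives Row strictly more in every row), so Column never plays it.
On the remaining 2×2 (I, III vs 1, 3):
Let Row play I with probability p. Expected payoff against 1: (-3)p + 6(1−p) = −9p + 6; against 3: 0p + (-2)(1−p) = 2p − 2.
Setting these equal: −9p + 6 = 2p − 2 ⇒ −11p = -8 ⇒ p = 8/11, and the value is (-9)·(8/11) + 6 = -6/11.
For Column: with q = P(1), equating I's and III's payoffs gives −3q = 8q − 2 ⇒ q = 2/11.

9/11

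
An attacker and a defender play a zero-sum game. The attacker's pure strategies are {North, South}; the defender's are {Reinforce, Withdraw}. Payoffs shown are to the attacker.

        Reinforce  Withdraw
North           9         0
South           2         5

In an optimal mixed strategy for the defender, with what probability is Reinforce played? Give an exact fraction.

Row minima: North → 0, South → 2; maximin = 2.
Column maxima: Reinforce → 9, Withdraw → 5; minimax = 5.
2 ≠ 5, so there is no saddle point; optimal play is mixed.
Let the attacker play North with probability p. Expected payoff against Reinforce: 9p + 2(1−p) = 7p + 2; against Withdraw: 0p + 5(1−p) = −5p + 5.
Setting these equal: 7p + 2 = −5p + 5 ⇒ 12p = 3 ⇒ p = 1/4, and the value is (7)·(1/4) + 2 = 15/4.
For the defender: with q = P(Reinforce), equating North's and South's payoffs gives 9q = −3q + 5 ⇒ q = 5/12.

5/12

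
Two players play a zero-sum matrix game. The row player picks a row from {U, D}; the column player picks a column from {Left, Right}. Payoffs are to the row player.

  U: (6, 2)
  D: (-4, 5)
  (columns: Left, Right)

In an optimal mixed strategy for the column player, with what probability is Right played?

Row minima: U → 2, D → -4; maximin = 2.
Column maxima: Left → 6, Right → 5; minimax = 5.
2 ≠ 5, so there is no saddle point; optimal play is mixed.
Let the row player play U with probability p. Expected payoff against Left: 6p + (-4)(1−p) = 10p − 4; against Right: 2p + 5(1−p) = −3p + 5.
Setting these equal: 10p − 4 = −3p + 5 ⇒ 13p = 9 ⇒ p = 9/13, and the value is (10)·(9/13) − 4 = 38/13.
For the column player: with q = P(Left), equating U's and D's payoffs gives 4q + 2 = −9q + 5 ⇒ q = 3/13.

10/13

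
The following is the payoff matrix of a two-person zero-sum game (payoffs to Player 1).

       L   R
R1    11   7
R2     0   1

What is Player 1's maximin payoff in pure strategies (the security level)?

7

Row minima: R1 → 7, R2 → 0.
The best of these is 7.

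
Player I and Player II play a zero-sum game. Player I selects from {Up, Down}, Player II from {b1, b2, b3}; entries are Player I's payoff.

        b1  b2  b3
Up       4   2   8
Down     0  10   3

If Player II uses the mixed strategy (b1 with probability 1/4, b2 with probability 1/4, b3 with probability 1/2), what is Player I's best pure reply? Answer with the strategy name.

Expected payoff of Up: (1/4)·4 + (1/4)·2 + (1/2)·8 = 11/2.
Expected payoff of Down: (1/4)·0 + (1/4)·10 + (1/2)·3 = 4.
The largest is 11/2, so Player I's best response is Up.

Up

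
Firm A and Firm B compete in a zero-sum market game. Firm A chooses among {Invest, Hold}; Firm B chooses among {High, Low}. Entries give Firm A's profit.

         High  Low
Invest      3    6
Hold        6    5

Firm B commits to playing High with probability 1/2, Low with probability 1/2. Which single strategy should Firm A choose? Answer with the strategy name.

Hold

Expected payoff of Invest: (1/2)·3 + (1/2)·6 = 9/2.
Expected payoff of Hold: (1/2)·6 + (1/2)·5 = 11/2.
The largest is 11/2, so Firm A's best response is Hold.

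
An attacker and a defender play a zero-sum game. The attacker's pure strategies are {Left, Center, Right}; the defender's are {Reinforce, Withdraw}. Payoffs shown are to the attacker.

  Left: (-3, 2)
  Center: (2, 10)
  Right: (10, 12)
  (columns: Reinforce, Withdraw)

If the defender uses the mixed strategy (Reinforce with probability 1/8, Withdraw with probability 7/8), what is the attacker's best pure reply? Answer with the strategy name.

Right

Expected payoff of Left: (1/8)·(-3) + (7/8)·2 = 11/8.
Expected payoff of Center: (1/8)·2 + (7/8)·10 = 9.
Expected payoff of Right: (1/8)·10 + (7/8)·12 = 47/4.
The largest is 47/4, so the attacker's best response is Right.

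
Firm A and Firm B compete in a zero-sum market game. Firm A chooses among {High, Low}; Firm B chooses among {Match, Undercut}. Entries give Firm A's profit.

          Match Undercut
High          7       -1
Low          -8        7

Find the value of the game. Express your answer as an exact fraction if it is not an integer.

41/23

Row minima: High → -1, Low → -8; maximin = -1.
Column maxima: Match → 7, Undercut → 7; minimax = 7.
-1 ≠ 7, so there is no saddle point; optimal play is mixed.
Let Firm A play High with probability p. Expected payoff against Match: 7p + (-8)(1−p) = 15p − 8; against Undercut: (-1)p + 7(1−p) = −8p + 7.
Setting these equal: 15p − 8 = −8p + 7 ⇒ 23p = 15 ⇒ p = 15/23, and the value is (15)·(15/23) − 8 = 41/23.
For Firm B: with q = P(Match), equating High's and Low's payoffs gives 8q − 1 = −15q + 7 ⇒ q = 8/23.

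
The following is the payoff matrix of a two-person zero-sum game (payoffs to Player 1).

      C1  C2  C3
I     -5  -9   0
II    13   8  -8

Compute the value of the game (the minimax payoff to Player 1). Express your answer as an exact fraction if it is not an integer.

-72/25

Row minima: I → -9, II → -8; maximin = -8.
Column maxima: C1 → 13, C2 → 8, C3 → 0; minimax = 0.
-8 ≠ 0, so there is no saddle point; optimal play is mixed.
C1 is strictly dominated by C2 (it gives Player 1 strictly more in every row), so Player 2 never plays it.
On the remaining 2×2 (I, II vs C2, C3):
Let Player 1 play I with probability p. Expected payoff against C2: (-9)p + 8(1−p) = −17p + 8; against C3: 0p + (-8)(1−p) = 8p − 8.
Setting these equal: −17p + 8 = 8p − 8 ⇒ −25p = -16 ⇒ p = 16/25, and the value is (-17)·(16/25) + 8 = -72/25.
For Player 2: with q = P(C2), equating I's and II's payoffs gives −9q = 16q − 8 ⇒ q = 8/25.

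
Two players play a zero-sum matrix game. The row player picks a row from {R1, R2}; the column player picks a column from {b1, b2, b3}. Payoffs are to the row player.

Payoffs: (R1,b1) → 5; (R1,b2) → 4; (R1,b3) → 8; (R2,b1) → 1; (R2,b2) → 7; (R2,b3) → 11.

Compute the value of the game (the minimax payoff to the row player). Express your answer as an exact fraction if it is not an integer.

31/7

Row minima: R1 → 4, R2 → 1; maximin = 4.
Column maxima: b1 → 5, b2 → 7, b3 → 11; minimax = 5.
4 ≠ 5, so there is no saddle point; optimal play is mixed.
b3 is strictly dominated by b1 (it gives the row player strictly more in every row), so the column player never plays it.
On the remaining 2×2 (R1, R2 vs b1, b2):
Let the row player play R1 with probability p. Expected payoff against b1: 5p + 1(1−p) = 4p + 1; against b2: 4p + 7(1−p) = −3p + 7.
Setting these equal: 4p + 1 = −3p + 7 ⇒ 7p = 6 ⇒ p = 6/7, and the value is (4)·(6/7) + 1 = 31/7.
For the column player: with q = P(b1), equating R1's and R2's payoffs gives q + 4 = −6q + 7 ⇒ q = 3/7.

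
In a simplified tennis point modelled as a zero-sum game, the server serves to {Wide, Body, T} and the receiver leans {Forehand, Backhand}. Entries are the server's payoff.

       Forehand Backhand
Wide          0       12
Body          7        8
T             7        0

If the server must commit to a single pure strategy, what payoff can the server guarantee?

Row minima: Wide → 0, Body → 7, T → 0.
The best of these is 7.

7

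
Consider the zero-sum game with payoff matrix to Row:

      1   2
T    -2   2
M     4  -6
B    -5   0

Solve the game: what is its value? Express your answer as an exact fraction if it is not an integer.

Row minima: T → -2, M → -6, B → -5; maximin = -2.
Column maxima: 1 → 4, 2 → 2; minimax = 2.
-2 ≠ 2, so there is no saddle point; optimal play is mixed.
B is strictly dominated by T, so Row never plays it.
On the remaining 2×2 (T, M vs 1, 2):
Let Row play T with probability p. Expected payoff against 1: (-2)p + 4(1−p) = −6p + 4; against 2: 2p + (-6)(1−p) = 8p − 6.
Setting these equal: −6p + 4 = 8p − 6 ⇒ −14p = -10 ⇒ p = 5/7, and the value is (-6)·(5/7) + 4 = -2/7.
For Column: with q = P(1), equating T's and M's payoffs gives −4q + 2 = 10q − 6 ⇒ q = 4/7.

-2/7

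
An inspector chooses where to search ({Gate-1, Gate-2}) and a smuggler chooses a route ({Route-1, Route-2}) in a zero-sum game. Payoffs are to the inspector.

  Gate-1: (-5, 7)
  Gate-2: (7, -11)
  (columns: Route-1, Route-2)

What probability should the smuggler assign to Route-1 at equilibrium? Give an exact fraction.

Row minima: Gate-1 → -5, Gate-2 → -11; maximin = -5.
Column maxima: Route-1 → 7, Route-2 → 7; minimax = 7.
-5 ≠ 7, so there is no saddle point; optimal play is mixed.
Let the inspector play Gate-1 with probability p. Expected payoff against Route-1: (-5)p + 7(1−p) = −12p + 7; against Route-2: 7p + (-11)(1−p) = 18p − 11.
Setting these equal: −12p + 7 = 18p − 11 ⇒ −30p = -18 ⇒ p = 3/5, and the value is (-12)·(3/5) + 7 = -1/5.
For the smuggler: with q = P(Route-1), equating Gate-1's and Gate-2's payoffs gives −12q + 7 = 18q − 11 ⇒ q = 3/5.

3/5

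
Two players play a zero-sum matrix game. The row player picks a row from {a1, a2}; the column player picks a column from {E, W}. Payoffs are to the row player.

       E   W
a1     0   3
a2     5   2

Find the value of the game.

5/2

Row minima: a1 → 0, a2 → 2; maximin = 2.
Column maxima: E → 5, W → 3; minimax = 3.
2 ≠ 3, so there is no saddle point; optimal play is mixed.
Let the row player play a1 with probability p. Expected payoff against E: 0p + 5(1−p) = −5p + 5; against W: 3p + 2(1−p) = p + 2.
Setting these equal: −5p + 5 = p + 2 ⇒ −6p = -3 ⇒ p = 1/2, and the value is (-5)·(1/2) + 5 = 5/2.
For the column player: with q = P(E), equating a1's and a2's payoffs gives −3q + 3 = 3q + 2 ⇒ q = 1/6.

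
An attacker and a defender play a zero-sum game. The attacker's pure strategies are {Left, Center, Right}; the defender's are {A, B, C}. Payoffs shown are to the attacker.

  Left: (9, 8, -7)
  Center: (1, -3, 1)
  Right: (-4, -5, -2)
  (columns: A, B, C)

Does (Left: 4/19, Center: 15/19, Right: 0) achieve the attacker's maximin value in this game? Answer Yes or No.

Yes

Against A this mix gives (4/19)·9 + (15/19)·1 = 51/19.
Against B this mix gives (4/19)·8 + (15/19)·(-3) = -13/19.
Against C this mix gives (4/19)·(-7) + (15/19)·1 = -13/19.
All of the defender's active replies (B, C) yield -13/19, and no column does worse for the attacker. The mix makes the defender indifferent and guarantees -13/19, so it is optimal.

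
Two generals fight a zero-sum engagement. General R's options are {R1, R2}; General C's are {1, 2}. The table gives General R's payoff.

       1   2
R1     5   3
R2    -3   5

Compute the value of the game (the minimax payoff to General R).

Row minima: R1 → 3, R2 → -3; maximin = 3.
Column maxima: 1 → 5, 2 → 5; minimax = 5.
3 ≠ 5, so there is no saddle point; optimal play is mixed.
Let General R play R1 with probability p. Expected payoff against 1: 5p + (-3)(1−p) = 8p − 3; against 2: 3p + 5(1−p) = −2p + 5.
Setting these equal: 8p − 3 = −2p + 5 ⇒ 10p = 8 ⇒ p = 4/5, and the value is (8)·(4/5) − 3 = 17/5.
For General C: with q = P(1), equating R1's and R2's payoffs gives 2q + 3 = −8q + 5 ⇒ q = 1/5.

17/5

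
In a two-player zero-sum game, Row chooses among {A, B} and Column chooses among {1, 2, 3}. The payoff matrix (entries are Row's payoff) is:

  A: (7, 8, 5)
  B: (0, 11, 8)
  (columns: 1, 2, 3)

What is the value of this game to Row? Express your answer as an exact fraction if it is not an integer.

Row minima: A → 5, B → 0; maximin = 5.
Column maxima: 1 → 7, 2 → 11, 3 → 8; minimax = 7.
5 ≠ 7, so there is no saddle point; optimal play is mixed.
2 is strictly dominated by 1 (it gives Row strictly more in every row), so Column never plays it.
On the remaining 2×2 (A, B vs 1, 3):
Let Row play A with probability p. Expected payoff against 1: 7p + 0(1−p) = 7p; against 3: 5p + 8(1−p) = −3p + 8.
Setting these equal: 7p = −3p + 8 ⇒ 10p = 8 ⇒ p = 4/5, and the value is (7)·(4/5) = 28/5.
For Column: with q = P(1), equating A's and B's payoffs gives 2q + 5 = −8q + 8 ⇒ q = 3/10.

28/5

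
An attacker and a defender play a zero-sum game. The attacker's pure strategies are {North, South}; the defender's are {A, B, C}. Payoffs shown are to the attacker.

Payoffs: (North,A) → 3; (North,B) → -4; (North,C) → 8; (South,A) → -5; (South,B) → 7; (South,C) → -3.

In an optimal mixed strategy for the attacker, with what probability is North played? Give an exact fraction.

Row minima: North → -4, South → -5; maximin = -4.
Column maxima: A → 3, B → 7, C → 8; minimax = 3.
-4 ≠ 3, so there is no saddle point; optimal play is mixed.
C is strictly dominated by A (it gives the attacker strictly more in every row), so the defender never plays it.
On the remaining 2×2 (North, South vs A, B):
Let the attacker play North with probability p. Expected payoff against A: 3p + (-5)(1−p) = 8p − 5; against B: (-4)p + 7(1−p) = −11p + 7.
Setting these equal: 8p − 5 = −11p + 7 ⇒ 19p = 12 ⇒ p = 12/19, and the value is (8)·(12/19) − 5 = 1/19.
For the defender: with q = P(A), equating North's and South's payoffs gives 7q − 4 = −12q + 7 ⇒ q = 11/19.

12/19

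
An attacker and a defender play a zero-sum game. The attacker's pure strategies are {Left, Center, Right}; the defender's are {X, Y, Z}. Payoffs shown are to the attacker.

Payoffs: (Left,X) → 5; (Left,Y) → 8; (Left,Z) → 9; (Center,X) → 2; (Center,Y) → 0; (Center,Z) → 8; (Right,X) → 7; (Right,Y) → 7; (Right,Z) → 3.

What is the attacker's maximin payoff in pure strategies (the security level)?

Row minima: Left → 5, Center → 0, Right → 3.
The best of these is 5.

5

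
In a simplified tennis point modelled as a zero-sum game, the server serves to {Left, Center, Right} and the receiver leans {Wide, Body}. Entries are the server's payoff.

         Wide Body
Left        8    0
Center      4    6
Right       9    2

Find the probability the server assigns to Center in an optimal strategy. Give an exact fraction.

Row minima: Left → 0, Center → 4, Right → 2; maximin = 4.
Column maxima: Wide → 9, Body → 6; minimax = 6.
4 ≠ 6, so there is no saddle point; optimal play is mixed.
Left is strictly dominated by Right, so the server never plays it.
On the remaining 2×2 (Center, Right vs Wide, Body):
Let the server play Center with probability p. Expected payoff against Wide: 4p + 9(1−p) = −5p + 9; against Body: 6p + 2(1−p) = 4p + 2.
Setting these equal: −5p + 9 = 4p + 2 ⇒ −9p = -7 ⇒ p = 7/9, and the value is (-5)·(7/9) + 9 = 46/9.
For the receiver: with q = P(Wide), equating Center's and Right's payoffs gives −2q + 6 = 7q + 2 ⇒ q = 4/9.

7/9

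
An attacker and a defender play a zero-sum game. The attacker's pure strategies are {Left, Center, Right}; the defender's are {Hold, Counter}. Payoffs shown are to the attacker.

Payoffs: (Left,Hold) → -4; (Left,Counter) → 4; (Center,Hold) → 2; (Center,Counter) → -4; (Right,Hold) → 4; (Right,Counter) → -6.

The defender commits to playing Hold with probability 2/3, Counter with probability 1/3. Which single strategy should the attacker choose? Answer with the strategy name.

Right

Expected payoff of Left: (2/3)·(-4) + (1/3)·4 = -4/3.
Expected payoff of Center: (2/3)·2 + (1/3)·(-4) = 0.
Expected payoff of Right: (2/3)·4 + (1/3)·(-6) = 2/3.
The largest is 2/3, so the attacker's best response is Right.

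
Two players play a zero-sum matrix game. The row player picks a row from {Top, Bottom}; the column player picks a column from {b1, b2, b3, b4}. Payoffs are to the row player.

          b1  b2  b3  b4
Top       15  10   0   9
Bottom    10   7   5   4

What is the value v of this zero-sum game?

9/2

Row minima: Top → 0, Bottom → 4; maximin = 4.
Column maxima: b1 → 15, b2 → 10, b3 → 5, b4 → 9; minimax = 5.
4 ≠ 5, so there is no saddle point; optimal play is mixed.
b1 is strictly dominated by b2 (it gives the row player strictly more in every row), so the column player never plays it.
b2 is strictly dominated by b3 (it gives the row player strictly more in every row), so the column player never plays it.
On the remaining 2×2 (Top, Bottom vs b3, b4):
Let the row player play Top with probability p. Expected payoff against b3: 0p + 5(1−p) = −5p + 5; against b4: 9p + 4(1−p) = 5p + 4.
Setting these equal: −5p + 5 = 5p + 4 ⇒ −10p = -1 ⇒ p = 1/10, and the value is (-5)·(1/10) + 5 = 9/2.
For the column player: with q = P(b3), equating Top's and Bottom's payoffs gives −9q + 9 = q + 4 ⇒ q = 1/2.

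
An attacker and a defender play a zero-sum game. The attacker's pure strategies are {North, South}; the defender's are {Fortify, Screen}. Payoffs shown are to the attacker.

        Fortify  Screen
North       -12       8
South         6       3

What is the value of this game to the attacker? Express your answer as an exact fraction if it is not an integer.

84/23

Row minima: North → -12, South → 3; maximin = 3.
Column maxima: Fortify → 6, Screen → 8; minimax = 6.
3 ≠ 6, so there is no saddle point; optimal play is mixed.
Let the attacker play North with probability p. Expected payoff against Fortify: (-12)p + 6(1−p) = −18p + 6; against Screen: 8p + 3(1−p) = 5p + 3.
Setting these equal: −18p + 6 = 5p + 3 ⇒ −23p = -3 ⇒ p = 3/23, and the value is (-18)·(3/23) + 6 = 84/23.
For the defender: with q = P(Fortify), equating North's and South's payoffs gives −20q + 8 = 3q + 3 ⇒ q = 5/23.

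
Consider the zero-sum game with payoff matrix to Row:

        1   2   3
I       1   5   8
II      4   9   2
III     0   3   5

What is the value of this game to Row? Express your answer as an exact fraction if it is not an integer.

Row minima: I → 1, II → 2, III → 0; maximin = 2.
Column maxima: 1 → 4, 2 → 9, 3 → 8; minimax = 4.
2 ≠ 4, so there is no saddle point; optimal play is mixed.
III is strictly dominated by I, so Row never plays it.
2 is strictly dominated by 1 (it gives Row strictly more in every row), so Column never plays it.
On the remaining 2×2 (I, II vs 1, 3):
Let Row play I with probability p. Expected payoff against 1: 1p + 4(1−p) = −3p + 4; against 3: 8p + 2(1−p) = 6p + 2.
Setting these equal: −3p + 4 = 6p + 2 ⇒ −9p = -2 ⇒ p = 2/9, and the value is (-3)·(2/9) + 4 = 10/3.
For Column: with q = P(1), equating I's and II's payoffs gives −7q + 8 = 2q + 2 ⇒ q = 2/3.

10/3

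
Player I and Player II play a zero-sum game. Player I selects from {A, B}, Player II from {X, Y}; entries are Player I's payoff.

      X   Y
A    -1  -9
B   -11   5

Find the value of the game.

-13/3

Row minima: A → -9, B → -11; maximin = -9.
Column maxima: X → -1, Y → 5; minimax = -1.
-9 ≠ -1, so there is no saddle point; optimal play is mixed.
Let Player I play A with probability p. Expected payoff against X: (-1)p + (-11)(1−p) = 10p − 11; against Y: (-9)p + 5(1−p) = −14p + 5.
Setting these equal: 10p − 11 = −14p + 5 ⇒ 24p = 16 ⇒ p = 2/3, and the value is (10)·(2/3) − 11 = -13/3.
For Player II: with q = P(X), equating A's and B's payoffs gives 8q − 9 = −16q + 5 ⇒ q = 7/12.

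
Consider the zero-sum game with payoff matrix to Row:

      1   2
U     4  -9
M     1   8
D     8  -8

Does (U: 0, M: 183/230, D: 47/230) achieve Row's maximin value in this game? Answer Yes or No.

Against 1 this mix gives (183/230)·1 + (47/230)·8 = 559/230.
Against 2 this mix gives (183/230)·8 + (47/230)·(-8) = 544/115.
Column will play 1, holding Row to 559/230. Shifting weight toward the row that does better against 1 would raise this floor (the equalizing mix achieves 72/23 against both 1 and 2), so the proposed strategy is not optimal.

No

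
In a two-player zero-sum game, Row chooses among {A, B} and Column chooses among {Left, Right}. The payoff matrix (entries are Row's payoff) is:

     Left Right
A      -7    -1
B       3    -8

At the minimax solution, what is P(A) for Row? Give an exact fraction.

11/17

Row minima: A → -7, B → -8; maximin = -7.
Column maxima: Left → 3, Right → -1; minimax = -1.
-7 ≠ -1, so there is no saddle point; optimal play is mixed.
Let Row play A with probability p. Expected payoff against Left: (-7)p + 3(1−p) = −10p + 3; against Right: (-1)p + (-8)(1−p) = 7p − 8.
Setting these equal: −10p + 3 = 7p − 8 ⇒ −17p = -11 ⇒ p = 11/17, and the value is (-10)·(11/17) + 3 = -59/17.
For Column: with q = P(Left), equating A's and B's payoffs gives −6q − 1 = 11q − 8 ⇒ q = 7/17.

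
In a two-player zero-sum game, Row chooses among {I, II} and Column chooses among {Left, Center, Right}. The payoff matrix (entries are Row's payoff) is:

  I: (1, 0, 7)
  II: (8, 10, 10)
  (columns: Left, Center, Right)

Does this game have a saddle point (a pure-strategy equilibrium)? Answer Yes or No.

Row minima: I → 0, II → 8; maximin = 8.
Column maxima: Left → 8, Center → 10, Right → 10; minimax = 8.
maximin = minimax = 8, so a saddle point exists.

Yes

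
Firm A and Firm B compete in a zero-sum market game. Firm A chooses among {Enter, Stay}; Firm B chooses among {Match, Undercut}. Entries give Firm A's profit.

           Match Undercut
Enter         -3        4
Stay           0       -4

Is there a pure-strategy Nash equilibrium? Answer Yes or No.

Row minima: Enter → -3, Stay → -4; maximin = -3.
Column maxima: Match → 0, Undercut → 4; minimax = 0.
-3 ≠ 0, so no pure-strategy equilibrium exists.

No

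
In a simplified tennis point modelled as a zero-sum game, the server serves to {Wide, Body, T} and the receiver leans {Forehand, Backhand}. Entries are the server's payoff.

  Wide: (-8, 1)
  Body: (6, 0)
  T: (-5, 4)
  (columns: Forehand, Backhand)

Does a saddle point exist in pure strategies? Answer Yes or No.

No

Row minima: Wide → -8, Body → 0, T → -5; maximin = 0.
Column maxima: Forehand → 6, Backhand → 4; minimax = 4.
0 ≠ 4, so no pure-strategy equilibrium exists.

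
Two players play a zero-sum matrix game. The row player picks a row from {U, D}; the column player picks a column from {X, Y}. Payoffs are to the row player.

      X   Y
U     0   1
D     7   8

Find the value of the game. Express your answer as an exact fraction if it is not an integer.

7

Row minima: U → 0, D → 7; maximin = 7.
Column maxima: X → 7, Y → 8; minimax = 7.
Since maximin = minimax = 7, there is a saddle point and the value is 7.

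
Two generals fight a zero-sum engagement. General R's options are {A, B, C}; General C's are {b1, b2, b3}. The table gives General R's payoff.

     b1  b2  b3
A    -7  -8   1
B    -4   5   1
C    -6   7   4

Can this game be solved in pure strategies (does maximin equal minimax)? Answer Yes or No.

Yes

Row minima: A → -8, B → -4, C → -6; maximin = -4.
Column maxima: b1 → -4, b2 → 7, b3 → 4; minimax = -4.
maximin = minimax = -4, so a saddle point exists.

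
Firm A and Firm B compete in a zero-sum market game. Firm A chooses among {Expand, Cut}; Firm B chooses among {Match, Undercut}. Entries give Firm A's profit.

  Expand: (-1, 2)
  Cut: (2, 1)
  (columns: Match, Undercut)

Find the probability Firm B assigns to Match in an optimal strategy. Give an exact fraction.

1/4

Row minima: Expand → -1, Cut → 1; maximin = 1.
Column maxima: Match → 2, Undercut → 2; minimax = 2.
1 ≠ 2, so there is no saddle point; optimal play is mixed.
Let Firm A play Expand with probability p. Expected payoff against Match: (-1)p + 2(1−p) = −3p + 2; against Undercut: 2p + 1(1−p) = p + 1.
Setting these equal: −3p + 2 = p + 1 ⇒ −4p = -1 ⇒ p = 1/4, and the value is (-3)·(1/4) + 2 = 5/4.
For Firm B: with q = P(Match), equating Expand's and Cut's payoffs gives −3q + 2 = q + 1 ⇒ q = 1/4.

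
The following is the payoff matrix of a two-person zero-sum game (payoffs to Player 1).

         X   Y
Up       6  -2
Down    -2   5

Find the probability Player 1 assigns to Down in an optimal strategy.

8/15

Row minima: Up → -2, Down → -2; maximin = -2.
Column maxima: X → 6, Y → 5; minimax = 5.
-2 ≠ 5, so there is no saddle point; optimal play is mixed.
Let Player 1 play Up with probability p. Expected payoff against X: 6p + (-2)(1−p) = 8p − 2; against Y: (-2)p + 5(1−p) = −7p + 5.
Setting these equal: 8p − 2 = −7p + 5 ⇒ 15p = 7 ⇒ p = 7/15, and the value is (8)·(7/15) − 2 = 26/15.
For Player 2: with q = P(X), equating Up's and Down's payoffs gives 8q − 2 = −7q + 5 ⇒ q = 7/15.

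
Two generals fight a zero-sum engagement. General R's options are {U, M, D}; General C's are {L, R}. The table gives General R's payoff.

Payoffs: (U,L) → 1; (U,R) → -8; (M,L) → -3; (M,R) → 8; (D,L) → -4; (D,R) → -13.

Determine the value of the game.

Row minima: U → -8, M → -3, D → -13; maximin = -3.
Column maxima: L → 1, R → 8; minimax = 1.
-3 ≠ 1, so there is no saddle point; optimal play is mixed.
D is strictly dominated by U, so General R never plays it.
On the remaining 2×2 (U, M vs L, R):
Let General R play U with probability p. Expected payoff against L: 1p + (-3)(1−p) = 4p − 3; against R: (-8)p + 8(1−p) = −16p + 8.
Setting these equal: 4p − 3 = −16p + 8 ⇒ 20p = 11 ⇒ p = 11/20, and the value is (4)·(11/20) − 3 = -4/5.
For General C: with q = P(L), equating U's and M's payoffs gives 9q − 8 = −11q + 8 ⇒ q = 4/5.

-4/5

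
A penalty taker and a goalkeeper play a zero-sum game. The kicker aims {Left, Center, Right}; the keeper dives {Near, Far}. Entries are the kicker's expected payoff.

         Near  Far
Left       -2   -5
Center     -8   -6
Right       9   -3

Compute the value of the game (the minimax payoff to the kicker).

Row minima: Left → -5, Center → -8, Right → -3; maximin = -3.
Column maxima: Near → 9, Far → -3; minimax = -3.
Since maximin = minimax = -3, there is a saddle point and the value is -3.

-3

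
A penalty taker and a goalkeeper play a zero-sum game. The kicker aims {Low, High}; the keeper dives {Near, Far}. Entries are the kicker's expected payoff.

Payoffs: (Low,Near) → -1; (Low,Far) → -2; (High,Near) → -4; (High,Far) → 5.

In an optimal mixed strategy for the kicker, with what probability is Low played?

9/10

Row minima: Low → -2, High → -4; maximin = -2.
Column maxima: Near → -1, Far → 5; minimax = -1.
-2 ≠ -1, so there is no saddle point; optimal play is mixed.
Let the kicker play Low with probability p. Expected payoff against Near: (-1)p + (-4)(1−p) = 3p − 4; against Far: (-2)p + 5(1−p) = −7p + 5.
Setting these equal: 3p − 4 = −7p + 5 ⇒ 10p = 9 ⇒ p = 9/10, and the value is (3)·(9/10) − 4 = -13/10.
For the keeper: with q = P(Near), equating Low's and High's payoffs gives q − 2 = −9q + 5 ⇒ q = 7/10.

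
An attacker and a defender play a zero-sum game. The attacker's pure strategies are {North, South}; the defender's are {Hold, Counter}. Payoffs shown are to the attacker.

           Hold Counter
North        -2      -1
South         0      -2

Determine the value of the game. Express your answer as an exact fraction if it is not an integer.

Row minima: North → -2, South → -2; maximin = -2.
Column maxima: Hold → 0, Counter → -1; minimax = -1.
-2 ≠ -1, so there is no saddle point; optimal play is mixed.
Let the attacker play North with probability p. Expected payoff against Hold: (-2)p + 0(1−p) = −2p; against Counter: (-1)p + (-2)(1−p) = p − 2.
Setting these equal: −2p = p − 2 ⇒ −3p = -2 ⇒ p = 2/3, and the value is (-2)·(2/3) = -4/3.
For the defender: with q = P(Hold), equating North's and South's payoffs gives −q − 1 = 2q − 2 ⇒ q = 1/3.

-4/3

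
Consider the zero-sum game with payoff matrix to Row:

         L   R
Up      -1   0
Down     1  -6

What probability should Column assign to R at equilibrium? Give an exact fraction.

1/4

Row minima: Up → -1, Down → -6; maximin = -1.
Column maxima: L → 1, R → 0; minimax = 0.
-1 ≠ 0, so there is no saddle point; optimal play is mixed.
Let Row play Up with probability p. Expected payoff against L: (-1)p + 1(1−p) = −2p + 1; against R: 0p + (-6)(1−p) = 6p − 6.
Setting these equal: −2p + 1 = 6p − 6 ⇒ −8p = -7 ⇒ p = 7/8, and the value is (-2)·(7/8) + 1 = -3/4.
For Column: with q = P(L), equating Up's and Down's payoffs gives −q = 7q − 6 ⇒ q = 3/4.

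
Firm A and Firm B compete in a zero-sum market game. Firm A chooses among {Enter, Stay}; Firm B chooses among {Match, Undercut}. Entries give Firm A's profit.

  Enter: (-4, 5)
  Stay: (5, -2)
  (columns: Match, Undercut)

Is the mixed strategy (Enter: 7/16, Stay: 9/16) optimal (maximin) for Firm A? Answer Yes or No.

Against Match this mix gives (7/16)·(-4) + (9/16)·5 = 17/16.
Against Undercut this mix gives (7/16)·5 + (9/16)·(-2) = 17/16.
All of Firm B's active replies (Match, Undercut) yield 17/16, and no column does worse for Firm A. The mix makes Firm B indifferent and guarantees 17/16, so it is optimal.

Yes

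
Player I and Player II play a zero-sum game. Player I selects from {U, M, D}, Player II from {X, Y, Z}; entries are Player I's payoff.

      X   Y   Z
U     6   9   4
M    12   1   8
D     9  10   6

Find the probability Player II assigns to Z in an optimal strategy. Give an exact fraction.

9/11

Row minima: U → 4, M → 1, D → 6; maximin = 6.
Column maxima: X → 12, Y → 10, Z → 8; minimax = 8.
6 ≠ 8, so there is no saddle point; optimal play is mixed.
U is strictly dominated by D, so Player I never plays it.
X is strictly dominated by Z (it gives Player I strictly more in every row), so Player II never plays it.
On the remaining 2×2 (M, D vs Y, Z):
Let Player I play M with probability p. Expected payoff against Y: 1p + 10(1−p) = −9p + 10; against Z: 8p + 6(1−p) = 2p + 6.
Setting these equal: −9p + 10 = 2p + 6 ⇒ −11p = -4 ⇒ p = 4/11, and the value is (-9)·(4/11) + 10 = 74/11.
For Player II: with q = P(Y), equating M's and D's payoffs gives −7q + 8 = 4q + 6 ⇒ q = 2/11.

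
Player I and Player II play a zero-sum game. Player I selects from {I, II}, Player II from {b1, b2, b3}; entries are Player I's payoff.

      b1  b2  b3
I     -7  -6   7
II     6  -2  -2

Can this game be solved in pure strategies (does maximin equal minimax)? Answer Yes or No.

Row minima: I → -7, II → -2; maximin = -2.
Column maxima: b1 → 6, b2 → -2, b3 → 7; minimax = -2.
maximin = minimax = -2, so a saddle point exists.

Yes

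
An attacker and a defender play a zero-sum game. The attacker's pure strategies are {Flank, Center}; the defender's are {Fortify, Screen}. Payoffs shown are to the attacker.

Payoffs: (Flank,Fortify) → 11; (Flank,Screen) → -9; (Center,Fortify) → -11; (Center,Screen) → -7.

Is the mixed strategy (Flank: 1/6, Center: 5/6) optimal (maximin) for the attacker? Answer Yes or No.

Yes

Against Fortify this mix gives (1/6)·11 + (5/6)·(-11) = -22/3.
Against Screen this mix gives (1/6)·(-9) + (5/6)·(-7) = -22/3.
All of the defender's active replies (Fortify, Screen) yield -22/3, and no column does worse for the attacker. The mix makes the defender indifferent and guarantees -22/3, so it is optimal.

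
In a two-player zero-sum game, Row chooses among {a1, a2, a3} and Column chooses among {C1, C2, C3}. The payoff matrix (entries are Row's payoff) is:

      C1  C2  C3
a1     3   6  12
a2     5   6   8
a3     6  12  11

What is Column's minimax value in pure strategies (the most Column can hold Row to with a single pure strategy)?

6

Column maxima: C1 → 6, C2 → 12, C3 → 12.
The smallest of these is 6.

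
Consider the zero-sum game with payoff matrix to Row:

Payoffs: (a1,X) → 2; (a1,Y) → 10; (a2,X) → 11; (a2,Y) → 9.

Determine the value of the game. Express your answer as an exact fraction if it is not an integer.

46/5

Row minima: a1 → 2, a2 → 9; maximin = 9.
Column maxima: X → 11, Y → 10; minimax = 10.
9 ≠ 10, so there is no saddle point; optimal play is mixed.
Let Row play a1 with probability p. Expected payoff against X: 2p + 11(1−p) = −9p + 11; against Y: 10p + 9(1−p) = p + 9.
Setting these equal: −9p + 11 = p + 9 ⇒ −10p = -2 ⇒ p = 1/5, and the value is (-9)·(1/5) + 11 = 46/5.
For Column: with q = P(X), equating a1's and a2's payoffs gives −8q + 10 = 2q + 9 ⇒ q = 1/10.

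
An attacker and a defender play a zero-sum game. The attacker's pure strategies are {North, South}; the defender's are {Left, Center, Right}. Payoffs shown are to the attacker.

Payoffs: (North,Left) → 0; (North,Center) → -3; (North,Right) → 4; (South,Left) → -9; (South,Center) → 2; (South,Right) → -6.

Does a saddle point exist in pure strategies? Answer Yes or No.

Row minima: North → -3, South → -9; maximin = -3.
Column maxima: Left → 0, Center → 2, Right → 4; minimax = 0.
-3 ≠ 0, so no pure-strategy equilibrium exists.

No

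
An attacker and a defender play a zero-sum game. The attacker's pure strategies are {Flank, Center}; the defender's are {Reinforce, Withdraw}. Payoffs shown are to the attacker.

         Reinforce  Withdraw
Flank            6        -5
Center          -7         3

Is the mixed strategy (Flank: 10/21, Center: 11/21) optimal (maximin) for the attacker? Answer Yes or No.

Yes

Against Reinforce this mix gives (10/21)·6 + (11/21)·(-7) = -17/21.
Against Withdraw this mix gives (10/21)·(-5) + (11/21)·3 = -17/21.
All of the defender's active replies (Reinforce, Withdraw) yield -17/21, and no column does worse for the attacker. The mix makes the defender indifferent and guarantees -17/21, so it is optimal.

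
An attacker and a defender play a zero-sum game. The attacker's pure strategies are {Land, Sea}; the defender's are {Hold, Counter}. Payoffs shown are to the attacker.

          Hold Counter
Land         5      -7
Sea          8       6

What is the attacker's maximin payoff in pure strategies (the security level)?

6

Row minima: Land → -7, Sea → 6.
The best of these is 6.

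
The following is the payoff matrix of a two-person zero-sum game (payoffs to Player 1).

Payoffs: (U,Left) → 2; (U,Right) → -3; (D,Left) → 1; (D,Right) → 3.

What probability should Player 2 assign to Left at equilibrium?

Row minima: U → -3, D → 1; maximin = 1.
Column maxima: Left → 2, Right → 3; minimax = 2.
1 ≠ 2, so there is no saddle point; optimal play is mixed.
Let Player 1 play U with probability p. Expected payoff against Left: 2p + 1(1−p) = p + 1; against Right: (-3)p + 3(1−p) = −6p + 3.
Setting these equal: p + 1 = −6p + 3 ⇒ 7p = 2 ⇒ p = 2/7, and the value is (1)·(2/7) + 1 = 9/7.
For Player 2: with q = P(Left), equating U's and D's payoffs gives 5q − 3 = −2q + 3 ⇒ q = 6/7.

6/7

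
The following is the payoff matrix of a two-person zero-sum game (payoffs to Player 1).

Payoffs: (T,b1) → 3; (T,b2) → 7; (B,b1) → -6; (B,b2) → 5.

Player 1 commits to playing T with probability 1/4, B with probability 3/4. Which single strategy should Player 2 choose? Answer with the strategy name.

b1

If Player 2 plays b1, Player 1's expected payoff is (1/4)·3 + (3/4)·(-6) = -15/4.
If Player 2 plays b2, Player 1's expected payoff is (1/4)·7 + (3/4)·5 = 11/2.
Player 2 minimizes Player 1's payoff; the smallest is -15/4, so the best response is b1.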